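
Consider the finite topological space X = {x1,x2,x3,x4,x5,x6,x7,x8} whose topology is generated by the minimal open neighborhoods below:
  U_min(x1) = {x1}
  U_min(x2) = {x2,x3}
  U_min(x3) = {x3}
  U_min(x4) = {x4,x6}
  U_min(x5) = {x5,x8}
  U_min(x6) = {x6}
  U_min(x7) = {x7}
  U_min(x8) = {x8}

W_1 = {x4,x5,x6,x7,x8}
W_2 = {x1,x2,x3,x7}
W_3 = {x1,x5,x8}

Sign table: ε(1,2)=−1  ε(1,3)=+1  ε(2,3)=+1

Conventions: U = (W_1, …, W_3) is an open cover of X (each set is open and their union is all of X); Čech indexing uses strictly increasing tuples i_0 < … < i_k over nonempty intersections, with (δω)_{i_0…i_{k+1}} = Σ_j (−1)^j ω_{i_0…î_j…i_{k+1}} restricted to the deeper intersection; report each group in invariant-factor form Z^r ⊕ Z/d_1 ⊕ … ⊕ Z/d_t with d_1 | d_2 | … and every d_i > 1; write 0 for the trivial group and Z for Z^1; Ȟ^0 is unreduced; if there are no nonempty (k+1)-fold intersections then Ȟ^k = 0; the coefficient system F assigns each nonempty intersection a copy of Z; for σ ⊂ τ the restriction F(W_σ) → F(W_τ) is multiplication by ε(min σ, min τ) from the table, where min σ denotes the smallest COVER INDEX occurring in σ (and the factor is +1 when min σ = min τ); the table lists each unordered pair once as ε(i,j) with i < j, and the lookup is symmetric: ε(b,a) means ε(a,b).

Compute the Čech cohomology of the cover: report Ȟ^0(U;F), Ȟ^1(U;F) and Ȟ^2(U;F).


Ȟ^0 ≅ 0, Ȟ^1 ≅ Z/2, Ȟ^2 ≅ 0

nerve of the cover:
  W12={x7} W13={x5,x8} W23={x1}
C dims 3,3; δ0: rk 3, SNF 1^2·2
Ȟ^0 = (3 − 3) − 0 = 0, so Ȟ^0 ≅ 0
Ȟ^1 = (3 − 0) − 3 = 0 plus torsion [2], so Ȟ^1 ≅ Z/2
Ȟ^2 = (0 − 0) − 0 = 0, so Ȟ^2 ≅ 0


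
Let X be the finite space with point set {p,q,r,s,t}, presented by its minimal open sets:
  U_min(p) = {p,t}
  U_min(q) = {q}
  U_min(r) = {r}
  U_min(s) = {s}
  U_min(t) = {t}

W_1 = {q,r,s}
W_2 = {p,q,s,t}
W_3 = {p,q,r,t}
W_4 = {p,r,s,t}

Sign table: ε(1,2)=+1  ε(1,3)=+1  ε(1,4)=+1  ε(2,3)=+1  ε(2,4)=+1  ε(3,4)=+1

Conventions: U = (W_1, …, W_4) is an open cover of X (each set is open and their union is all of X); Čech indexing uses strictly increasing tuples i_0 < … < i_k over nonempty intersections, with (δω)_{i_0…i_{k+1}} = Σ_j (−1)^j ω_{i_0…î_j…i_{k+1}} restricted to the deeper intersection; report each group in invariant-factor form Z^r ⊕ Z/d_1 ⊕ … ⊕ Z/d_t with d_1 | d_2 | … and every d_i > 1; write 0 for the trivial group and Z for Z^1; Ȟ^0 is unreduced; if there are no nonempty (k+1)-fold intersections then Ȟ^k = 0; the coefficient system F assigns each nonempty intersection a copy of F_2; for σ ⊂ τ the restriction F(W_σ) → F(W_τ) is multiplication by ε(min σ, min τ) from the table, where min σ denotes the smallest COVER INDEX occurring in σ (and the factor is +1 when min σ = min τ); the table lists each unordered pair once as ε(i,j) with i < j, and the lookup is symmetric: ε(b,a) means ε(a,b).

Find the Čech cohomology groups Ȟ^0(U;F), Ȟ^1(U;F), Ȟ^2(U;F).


Ȟ^0 ≅ Z/2,  Ȟ^1 ≅ 0,  Ȟ^2 ≅ Z/2

nerve simplices:
  W12={q,s} W13={q,r} W14={r,s} W23={p,q,t} W24={p,s,t} W34={p,r,t}
  W123={q} W124={s} W134={r} W234={p,t}
C dims 4,6,4; δ0: rk_F2 3; δ1: rk_F2 3
degree 0: 4−3−0 = 1 → Ȟ^0 ≅ Z/2
degree 1: 6−3−3 = 0 → Ȟ^1 ≅ 0
degree 2: 4−0−3 = 1 → Ȟ^2 ≅ Z/2


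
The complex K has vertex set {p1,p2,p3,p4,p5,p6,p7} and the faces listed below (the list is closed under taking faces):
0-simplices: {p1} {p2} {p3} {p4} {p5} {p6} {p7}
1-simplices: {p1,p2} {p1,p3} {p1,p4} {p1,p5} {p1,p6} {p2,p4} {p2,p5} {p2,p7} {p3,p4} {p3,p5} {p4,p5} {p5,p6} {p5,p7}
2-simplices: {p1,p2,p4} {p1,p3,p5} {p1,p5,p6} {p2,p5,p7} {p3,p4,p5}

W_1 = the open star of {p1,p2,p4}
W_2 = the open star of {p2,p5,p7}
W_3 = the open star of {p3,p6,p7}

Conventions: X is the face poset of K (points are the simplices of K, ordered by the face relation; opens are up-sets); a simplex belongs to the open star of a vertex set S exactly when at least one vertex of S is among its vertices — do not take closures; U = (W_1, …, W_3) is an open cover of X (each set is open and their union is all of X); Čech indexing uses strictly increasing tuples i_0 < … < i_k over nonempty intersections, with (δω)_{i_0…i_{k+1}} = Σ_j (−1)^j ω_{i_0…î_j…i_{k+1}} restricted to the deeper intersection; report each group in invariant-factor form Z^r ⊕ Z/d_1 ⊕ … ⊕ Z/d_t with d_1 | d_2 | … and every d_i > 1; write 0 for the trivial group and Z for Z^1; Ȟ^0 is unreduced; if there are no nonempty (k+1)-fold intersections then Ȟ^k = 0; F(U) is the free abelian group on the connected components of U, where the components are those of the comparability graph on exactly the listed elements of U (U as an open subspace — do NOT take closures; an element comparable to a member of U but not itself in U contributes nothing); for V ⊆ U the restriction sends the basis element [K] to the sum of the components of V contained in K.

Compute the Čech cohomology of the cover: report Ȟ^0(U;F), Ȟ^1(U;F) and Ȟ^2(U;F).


Ȟ^0(U;F) ≅ Z, Ȟ^1(U;F) ≅ Z^2 and Ȟ^2(U;F) ≅ 0

intersection data:
  W1={{p1},{p2},{p4},{p1,p2},{p1,p3},{p1,p4},{p1,p5},{p1,p6},{p2,p4},{p2,p5},{p2,p7},{p3,p4},{p4,p5},{p1,p2,p4},{p1,p3,p5},{p1,p5,p6},{p2,p5,p7},{p3,p4,p5}} W2={{p2},{p5},{p7},{p1,p2},{p1,p5},{p2,p4},{p2,p5},{p2,p7},{p3,p5},{p4,p5},{p5,p6},{p5,p7},{p1,p2,p4},{p1,p3,p5},{p1,p5,p6},{p2,p5,p7},{p3,p4,p5}} W3={{p3},{p6},{p7},{p1,p3},{p1,p6},{p2,p7},{p3,p4},{p3,p5},{p5,p6},{p5,p7},{p1,p3,p5},{p1,p5,p6},{p2,p5,p7},{p3,p4,p5}}
  W12={{p2},{p1,p2},{p1,p5},{p2,p4},{p2,p5},{p2,p7},{p4,p5},{p1,p2,p4},{p1,p3,p5},{p1,p5,p6},{p2,p5,p7},{p3,p4,p5}} W13={{p1,p3},{p1,p6},{p2,p7},{p3,p4},{p1,p3,p5},{p1,p5,p6},{p2,p5,p7},{p3,p4,p5}} W23={{p7},{p2,p7},{p3,p5},{p5,p6},{p5,p7},{p1,p3,p5},{p1,p5,p6},{p2,p5,p7},{p3,p4,p5}}
  W123={{p2,p7},{p1,p3,p5},{p1,p5,p6},{p2,p5,p7},{p3,p4,p5}}
components per intersection:
  W1: {{p1},{p2},{p4},{p1,p2},{p1,p3},{p1,p4},{p1,p5},{p1,p6},{p2,p4},{p2,p5},{p2,p7},{p3,p4},{p4,p5},{p1,p2,p4},{p1,p3,p5},{p1,p5,p6},{p2,p5,p7},{p3,p4,p5}}
  W2: {{p2},{p5},{p7},{p1,p2},{p1,p5},{p2,p4},{p2,p5},{p2,p7},{p3,p5},{p4,p5},{p5,p6},{p5,p7},{p1,p2,p4},{p1,p3,p5},{p1,p5,p6},{p2,p5,p7},{p3,p4,p5}}
  W3: {{p3},{p1,p3},{p3,p4},{p3,p5},{p1,p3,p5},{p3,p4,p5}} {{p6},{p1,p6},{p5,p6},{p1,p5,p6}} {{p7},{p2,p7},{p5,p7},{p2,p5,p7}}
  W12: {{p2},{p1,p2},{p2,p4},{p2,p5},{p2,p7},{p1,p2,p4},{p2,p5,p7}} {{p1,p5},{p1,p3,p5},{p1,p5,p6}} {{p4,p5},{p3,p4,p5}}
  W13: {{p1,p3},{p1,p3,p5}} {{p1,p6},{p1,p5,p6}} {{p2,p7},{p2,p5,p7}} {{p3,p4},{p3,p4,p5}}
  W23: {{p7},{p2,p7},{p5,p7},{p2,p5,p7}} {{p3,p5},{p1,p3,p5},{p3,p4,p5}} {{p5,p6},{p1,p5,p6}}
  W123: {{p2,p7},{p2,p5,p7}} {{p1,p3,p5}} {{p1,p5,p6}} {{p3,p4,p5}}
C dims 5,10,4; δ0: rk 4, SNF 1^4; δ1: rk 4, SNF 1^4
Ȟ^0 = (5 − 4) − 0 = 1, so Ȟ^0 ≅ Z
Ȟ^1 = (10 − 4) − 4 = 2, so Ȟ^1 ≅ Z^2
Ȟ^2 = (4 − 0) − 4 = 0, so Ȟ^2 ≅ 0


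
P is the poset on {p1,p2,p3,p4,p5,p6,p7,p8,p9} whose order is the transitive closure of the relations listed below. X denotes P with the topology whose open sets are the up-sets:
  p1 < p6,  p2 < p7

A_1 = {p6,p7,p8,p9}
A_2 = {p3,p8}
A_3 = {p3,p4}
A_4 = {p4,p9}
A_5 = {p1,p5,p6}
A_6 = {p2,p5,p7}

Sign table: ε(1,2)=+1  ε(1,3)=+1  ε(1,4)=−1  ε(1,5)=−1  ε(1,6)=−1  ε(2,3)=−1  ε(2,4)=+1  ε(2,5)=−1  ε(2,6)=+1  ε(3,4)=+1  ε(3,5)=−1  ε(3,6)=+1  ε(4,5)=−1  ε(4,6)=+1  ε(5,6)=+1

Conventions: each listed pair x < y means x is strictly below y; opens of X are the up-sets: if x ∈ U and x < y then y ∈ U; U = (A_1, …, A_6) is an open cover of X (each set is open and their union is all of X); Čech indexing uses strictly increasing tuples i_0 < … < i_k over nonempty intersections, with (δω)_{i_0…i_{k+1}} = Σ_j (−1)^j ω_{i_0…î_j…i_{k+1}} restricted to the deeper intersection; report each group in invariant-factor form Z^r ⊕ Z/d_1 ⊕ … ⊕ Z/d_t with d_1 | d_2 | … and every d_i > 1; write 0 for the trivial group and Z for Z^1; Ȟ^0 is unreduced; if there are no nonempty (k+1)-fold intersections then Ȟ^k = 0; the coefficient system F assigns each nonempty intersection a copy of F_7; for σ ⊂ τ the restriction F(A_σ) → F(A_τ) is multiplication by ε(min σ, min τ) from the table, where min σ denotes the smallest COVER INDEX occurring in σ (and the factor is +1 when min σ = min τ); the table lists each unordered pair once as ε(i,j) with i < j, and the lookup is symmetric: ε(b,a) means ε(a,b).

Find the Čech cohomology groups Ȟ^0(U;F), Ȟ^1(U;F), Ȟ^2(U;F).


Ȟ^0 = Z/7, Ȟ^1 = Z/7 ⊕ Z/7, Ȟ^2 = 0

nonempty intersections:
  A12={p8} A14={p9} A15={p6} A16={p7} A23={p3} A34={p4} A56={p5}
C dims 6,7; δ0: rk_F7 5
Ȟ^0: (6−5)−0=1 ⇒ Z/7
Ȟ^1: (7−0)−5=2 ⇒ Z/7 ⊕ Z/7
Ȟ^2: (0−0)−0=0 ⇒ 0


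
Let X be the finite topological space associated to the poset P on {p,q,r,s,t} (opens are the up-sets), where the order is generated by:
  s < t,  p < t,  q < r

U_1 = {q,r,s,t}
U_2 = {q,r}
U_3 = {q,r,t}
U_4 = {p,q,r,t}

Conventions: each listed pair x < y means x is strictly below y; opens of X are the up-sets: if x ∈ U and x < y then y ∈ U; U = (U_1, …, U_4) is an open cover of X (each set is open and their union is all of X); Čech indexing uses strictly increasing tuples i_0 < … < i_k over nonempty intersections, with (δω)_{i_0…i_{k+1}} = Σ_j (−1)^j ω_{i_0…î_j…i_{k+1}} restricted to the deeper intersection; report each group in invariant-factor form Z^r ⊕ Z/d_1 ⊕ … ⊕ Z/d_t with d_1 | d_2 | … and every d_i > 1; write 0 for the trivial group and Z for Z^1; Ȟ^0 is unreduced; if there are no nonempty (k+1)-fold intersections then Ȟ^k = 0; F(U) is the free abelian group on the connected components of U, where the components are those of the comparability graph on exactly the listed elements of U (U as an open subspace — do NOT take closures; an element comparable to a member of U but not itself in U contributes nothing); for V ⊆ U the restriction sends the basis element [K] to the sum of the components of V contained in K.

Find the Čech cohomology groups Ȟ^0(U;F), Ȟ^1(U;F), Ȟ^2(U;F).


Ȟ^0 = Z^2, Ȟ^1 = 0, Ȟ^2 = 0

cover nerve:
  U12={q,r} U13={q,r,t} U14={q,r,t} U23={q,r} U24={q,r} U34={q,r,t}
  U123={q,r} U124={q,r} U134={q,r,t} U234={q,r}
  U1234={q,r}
components per intersection:
  U1: {q,r} {s,t}
  U2: {q,r}
  U3: {q,r} {t}
  U4: {p,t} {q,r}
  U12: {q,r}
  U13: {q,r} {t}
  U14: {q,r} {t}
  U23: {q,r}
  U24: {q,r}
  U34: {q,r} {t}
  U123: {q,r}
  U124: {q,r}
  U134: {q,r} {t}
  U234: {q,r}
  U1234: {q,r}
C dims 7,9,5,1; δ0: rk 5, SNF 1^5; δ1: rk 4, SNF 1^4; δ2: rk 1, SNF 1^1
Ȟ^0: (7−5)−0=2 ⇒ Z^2
Ȟ^1: (9−4)−5=0 ⇒ 0
Ȟ^2: (5−1)−4=0 ⇒ 0


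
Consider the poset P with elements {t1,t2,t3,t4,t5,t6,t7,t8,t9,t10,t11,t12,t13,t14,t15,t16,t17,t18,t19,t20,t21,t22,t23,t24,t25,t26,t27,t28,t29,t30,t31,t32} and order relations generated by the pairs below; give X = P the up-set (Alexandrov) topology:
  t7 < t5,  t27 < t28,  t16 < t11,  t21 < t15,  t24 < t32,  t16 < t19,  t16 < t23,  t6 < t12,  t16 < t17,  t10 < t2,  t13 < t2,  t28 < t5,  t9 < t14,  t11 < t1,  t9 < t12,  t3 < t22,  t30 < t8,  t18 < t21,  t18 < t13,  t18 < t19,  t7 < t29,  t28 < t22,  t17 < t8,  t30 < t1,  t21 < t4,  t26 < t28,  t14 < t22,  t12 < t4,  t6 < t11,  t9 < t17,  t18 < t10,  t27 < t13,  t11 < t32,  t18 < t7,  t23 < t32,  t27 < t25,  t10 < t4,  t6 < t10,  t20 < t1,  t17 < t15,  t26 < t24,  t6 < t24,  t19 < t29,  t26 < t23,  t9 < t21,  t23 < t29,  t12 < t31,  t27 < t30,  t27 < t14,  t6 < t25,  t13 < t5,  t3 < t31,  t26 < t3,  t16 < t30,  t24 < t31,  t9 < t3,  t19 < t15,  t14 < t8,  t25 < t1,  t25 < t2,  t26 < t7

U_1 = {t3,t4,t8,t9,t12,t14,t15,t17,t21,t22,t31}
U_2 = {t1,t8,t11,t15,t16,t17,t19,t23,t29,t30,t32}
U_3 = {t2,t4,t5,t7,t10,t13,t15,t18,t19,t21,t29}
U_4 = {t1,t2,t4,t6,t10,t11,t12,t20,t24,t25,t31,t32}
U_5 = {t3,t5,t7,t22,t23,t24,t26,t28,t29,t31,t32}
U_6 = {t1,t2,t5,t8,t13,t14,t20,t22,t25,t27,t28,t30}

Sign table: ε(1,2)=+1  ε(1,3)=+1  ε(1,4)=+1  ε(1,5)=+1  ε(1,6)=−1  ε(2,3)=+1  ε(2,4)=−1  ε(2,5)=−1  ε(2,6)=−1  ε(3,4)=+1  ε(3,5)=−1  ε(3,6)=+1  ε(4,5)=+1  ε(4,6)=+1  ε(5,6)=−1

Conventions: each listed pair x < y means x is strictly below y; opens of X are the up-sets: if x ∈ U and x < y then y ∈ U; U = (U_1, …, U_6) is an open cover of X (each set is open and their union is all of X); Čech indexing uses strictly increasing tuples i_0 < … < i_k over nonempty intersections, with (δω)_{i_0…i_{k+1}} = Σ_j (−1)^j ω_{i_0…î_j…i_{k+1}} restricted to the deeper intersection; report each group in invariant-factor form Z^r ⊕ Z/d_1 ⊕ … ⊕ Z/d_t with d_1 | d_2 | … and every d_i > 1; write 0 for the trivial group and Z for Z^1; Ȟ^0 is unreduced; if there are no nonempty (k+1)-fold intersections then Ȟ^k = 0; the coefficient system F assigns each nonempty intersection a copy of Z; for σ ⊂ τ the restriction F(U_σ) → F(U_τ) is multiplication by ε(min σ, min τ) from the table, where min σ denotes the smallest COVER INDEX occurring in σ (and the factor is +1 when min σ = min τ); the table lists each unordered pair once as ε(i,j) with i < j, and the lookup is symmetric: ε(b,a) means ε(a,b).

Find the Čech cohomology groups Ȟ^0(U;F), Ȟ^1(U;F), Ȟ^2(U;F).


nonempty intersections:
  U12={t8,t15,t17} U13={t4,t15,t21} U14={t4,t12,t31} U15={t3,t22,t31} U16={t8,t14,t22} U23={t15,t19,t29} U24={t1,t11,t32} U25={t23,t29,t32} U26={t1,t8,t30} U34={t2,t4,t10} U35={t5,t7,t29} U36={t2,t5,t13} U45={t24,t31,t32} U46={t1,t2,t20,t25} U56={t5,t22,t28}
  U123={t15} U126={t8} U134={t4} U145={t31} U156={t22} U235={t29} U245={t32} U246={t1} U346={t2} U356={t5}
C dims 6,15,10; δ0: rk 6, SNF 1^5·2; δ1: rk 9, SNF 1^9
Ȟ^0: (6−6)−0=0 ⇒ 0
Ȟ^1: (15−9)−6=0 plus torsion [2] ⇒ Z/2
Ȟ^2: (10−0)−9=1 ⇒ Z

Ȟ^0 ≅ 0; Ȟ^1 ≅ Z/2; Ȟ^2 ≅ Z


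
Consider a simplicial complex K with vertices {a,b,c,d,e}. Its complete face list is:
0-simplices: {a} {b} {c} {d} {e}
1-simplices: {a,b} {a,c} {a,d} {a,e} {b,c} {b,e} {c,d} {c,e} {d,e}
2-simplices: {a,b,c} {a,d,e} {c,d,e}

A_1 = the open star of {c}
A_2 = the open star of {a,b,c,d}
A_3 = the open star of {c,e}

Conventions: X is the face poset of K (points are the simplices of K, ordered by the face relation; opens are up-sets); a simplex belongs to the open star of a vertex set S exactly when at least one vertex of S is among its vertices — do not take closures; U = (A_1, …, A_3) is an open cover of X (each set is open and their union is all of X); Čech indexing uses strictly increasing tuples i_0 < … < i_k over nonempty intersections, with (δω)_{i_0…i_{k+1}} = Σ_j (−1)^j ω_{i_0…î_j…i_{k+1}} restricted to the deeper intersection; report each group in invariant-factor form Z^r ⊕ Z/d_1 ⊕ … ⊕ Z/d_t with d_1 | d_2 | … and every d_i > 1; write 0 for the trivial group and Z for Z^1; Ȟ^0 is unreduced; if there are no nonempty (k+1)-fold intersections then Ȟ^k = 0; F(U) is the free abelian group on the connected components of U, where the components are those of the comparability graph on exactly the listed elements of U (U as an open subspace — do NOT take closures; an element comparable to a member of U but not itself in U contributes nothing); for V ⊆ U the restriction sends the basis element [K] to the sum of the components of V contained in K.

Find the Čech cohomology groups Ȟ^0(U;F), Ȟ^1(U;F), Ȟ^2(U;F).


intersection data:
  A1={{c},{a,c},{b,c},{c,d},{c,e},{a,b,c},{c,d,e}} A2={{a},{b},{c},{d},{a,b},{a,c},{a,d},{a,e},{b,c},{b,e},{c,d},{c,e},{d,e},{a,b,c},{a,d,e},{c,d,e}} A3={{c},{e},{a,c},{a,e},{b,c},{b,e},{c,d},{c,e},{d,e},{a,b,c},{a,d,e},{c,d,e}}
  A12={{c},{a,c},{b,c},{c,d},{c,e},{a,b,c},{c,d,e}} A13={{c},{a,c},{b,c},{c,d},{c,e},{a,b,c},{c,d,e}} A23={{c},{a,c},{a,e},{b,c},{b,e},{c,d},{c,e},{d,e},{a,b,c},{a,d,e},{c,d,e}}
  A123={{c},{a,c},{b,c},{c,d},{c,e},{a,b,c},{c,d,e}}
components per intersection:
  A1: {{c},{a,c},{b,c},{c,d},{c,e},{a,b,c},{c,d,e}}
  A2: {{a},{b},{c},{d},{a,b},{a,c},{a,d},{a,e},{b,c},{b,e},{c,d},{c,e},{d,e},{a,b,c},{a,d,e},{c,d,e}}
  A3: {{c},{e},{a,c},{a,e},{b,c},{b,e},{c,d},{c,e},{d,e},{a,b,c},{a,d,e},{c,d,e}}
  A12: {{c},{a,c},{b,c},{c,d},{c,e},{a,b,c},{c,d,e}}
  A13: {{c},{a,c},{b,c},{c,d},{c,e},{a,b,c},{c,d,e}}
  A23: {{c},{a,c},{a,e},{b,c},{c,d},{c,e},{d,e},{a,b,c},{a,d,e},{c,d,e}} {{b,e}}
  A123: {{c},{a,c},{b,c},{c,d},{c,e},{a,b,c},{c,d,e}}
C dims 3,4,1; δ0: rk 2, SNF 1^2; δ1: rk 1, SNF 1^1
Ȟ^0 = (3 − 2) − 0 = 1, so Ȟ^0 ≅ Z
Ȟ^1 = (4 − 1) − 2 = 1, so Ȟ^1 ≅ Z
Ȟ^2 = (1 − 0) − 1 = 0, so Ȟ^2 ≅ 0

Ȟ^0(U;F) ≅ Z; Ȟ^1(U;F) ≅ Z; Ȟ^2(U;F) ≅ 0


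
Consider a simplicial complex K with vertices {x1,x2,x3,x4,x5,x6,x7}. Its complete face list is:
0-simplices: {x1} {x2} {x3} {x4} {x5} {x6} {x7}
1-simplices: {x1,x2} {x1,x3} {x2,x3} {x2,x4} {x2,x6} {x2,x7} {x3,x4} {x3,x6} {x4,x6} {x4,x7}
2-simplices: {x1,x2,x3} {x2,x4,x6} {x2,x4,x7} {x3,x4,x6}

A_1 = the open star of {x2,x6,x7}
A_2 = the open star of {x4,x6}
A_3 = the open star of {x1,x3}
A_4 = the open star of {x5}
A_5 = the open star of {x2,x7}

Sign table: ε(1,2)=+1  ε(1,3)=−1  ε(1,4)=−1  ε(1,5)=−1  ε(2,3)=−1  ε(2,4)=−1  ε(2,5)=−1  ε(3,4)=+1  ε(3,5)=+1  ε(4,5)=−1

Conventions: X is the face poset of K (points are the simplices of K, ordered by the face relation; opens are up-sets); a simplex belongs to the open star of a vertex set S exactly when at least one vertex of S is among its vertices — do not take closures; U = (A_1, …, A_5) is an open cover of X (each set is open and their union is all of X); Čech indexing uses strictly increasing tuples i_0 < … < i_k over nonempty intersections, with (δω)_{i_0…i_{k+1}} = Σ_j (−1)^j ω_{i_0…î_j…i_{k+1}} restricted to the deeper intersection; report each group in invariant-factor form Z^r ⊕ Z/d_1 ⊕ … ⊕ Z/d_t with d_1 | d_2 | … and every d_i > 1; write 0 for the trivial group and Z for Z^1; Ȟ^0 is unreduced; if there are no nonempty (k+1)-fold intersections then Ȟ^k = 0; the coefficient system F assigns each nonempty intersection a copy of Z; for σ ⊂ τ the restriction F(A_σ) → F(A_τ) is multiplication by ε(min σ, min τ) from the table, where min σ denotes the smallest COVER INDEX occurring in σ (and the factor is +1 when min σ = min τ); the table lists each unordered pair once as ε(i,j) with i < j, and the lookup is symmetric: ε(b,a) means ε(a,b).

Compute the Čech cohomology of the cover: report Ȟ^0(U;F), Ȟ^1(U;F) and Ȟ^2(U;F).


Ȟ^0(U;F) ≅ Z^2,  Ȟ^1(U;F) ≅ 0,  Ȟ^2(U;F) ≅ 0

nonempty overlaps:
  A1={{x2},{x6},{x7},{x1,x2},{x2,x3},{x2,x4},{x2,x6},{x2,x7},{x3,x6},{x4,x6},{x4,x7},{x1,x2,x3},{x2,x4,x6},{x2,x4,x7},{x3,x4,x6}} A2={{x4},{x6},{x2,x4},{x2,x6},{x3,x4},{x3,x6},{x4,x6},{x4,x7},{x2,x4,x6},{x2,x4,x7},{x3,x4,x6}} A3={{x1},{x3},{x1,x2},{x1,x3},{x2,x3},{x3,x4},{x3,x6},{x1,x2,x3},{x3,x4,x6}} A4={{x5}} A5={{x2},{x7},{x1,x2},{x2,x3},{x2,x4},{x2,x6},{x2,x7},{x4,x7},{x1,x2,x3},{x2,x4,x6},{x2,x4,x7}}
  A12={{x6},{x2,x4},{x2,x6},{x3,x6},{x4,x6},{x4,x7},{x2,x4,x6},{x2,x4,x7},{x3,x4,x6}} A13={{x1,x2},{x2,x3},{x3,x6},{x1,x2,x3},{x3,x4,x6}} A15={{x2},{x7},{x1,x2},{x2,x3},{x2,x4},{x2,x6},{x2,x7},{x4,x7},{x1,x2,x3},{x2,x4,x6},{x2,x4,x7}} A23={{x3,x4},{x3,x6},{x3,x4,x6}} A25={{x2,x4},{x2,x6},{x4,x7},{x2,x4,x6},{x2,x4,x7}} A35={{x1,x2},{x2,x3},{x1,x2,x3}}
  A123={{x3,x6},{x3,x4,x6}} A125={{x2,x4},{x2,x6},{x4,x7},{x2,x4,x6},{x2,x4,x7}} A135={{x1,x2},{x2,x3},{x1,x2,x3}}
C dims 5,6,3; δ0: rk 3, SNF 1^3; δ1: rk 3, SNF 1^3
degree 0: 5−3−0 = 2 → Ȟ^0 ≅ Z^2
degree 1: 6−3−3 = 0 → Ȟ^1 ≅ 0
degree 2: 3−0−3 = 0 → Ȟ^2 ≅ 0


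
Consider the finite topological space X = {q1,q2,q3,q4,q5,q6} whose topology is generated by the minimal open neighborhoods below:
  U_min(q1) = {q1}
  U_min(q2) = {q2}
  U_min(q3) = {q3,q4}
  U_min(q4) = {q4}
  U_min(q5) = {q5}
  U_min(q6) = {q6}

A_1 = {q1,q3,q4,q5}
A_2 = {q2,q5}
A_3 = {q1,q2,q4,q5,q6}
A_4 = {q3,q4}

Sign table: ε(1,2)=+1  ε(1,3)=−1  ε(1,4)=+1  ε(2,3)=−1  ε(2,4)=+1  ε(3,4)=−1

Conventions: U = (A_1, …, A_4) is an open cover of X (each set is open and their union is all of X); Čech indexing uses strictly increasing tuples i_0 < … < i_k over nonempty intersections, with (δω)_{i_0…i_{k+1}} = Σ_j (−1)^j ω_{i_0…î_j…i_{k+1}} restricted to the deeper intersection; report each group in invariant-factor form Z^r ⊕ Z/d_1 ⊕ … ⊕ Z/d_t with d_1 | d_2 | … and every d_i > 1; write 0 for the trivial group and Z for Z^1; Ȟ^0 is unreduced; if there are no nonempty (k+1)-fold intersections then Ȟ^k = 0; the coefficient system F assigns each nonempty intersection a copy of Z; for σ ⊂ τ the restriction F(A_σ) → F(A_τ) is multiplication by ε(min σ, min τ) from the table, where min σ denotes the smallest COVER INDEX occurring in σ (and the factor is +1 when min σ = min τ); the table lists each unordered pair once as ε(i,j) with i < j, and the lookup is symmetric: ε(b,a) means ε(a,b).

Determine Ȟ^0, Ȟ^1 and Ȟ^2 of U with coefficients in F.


Ȟ^0 = Z, Ȟ^1 = 0, Ȟ^2 = 0

intersection data:
  A12={q5} A13={q1,q4,q5} A14={q3,q4} A23={q2,q5} A34={q4}
  A123={q5} A134={q4}
C dims 4,5,2; δ0: rk 3, SNF 1^3; δ1: rk 2, SNF 1^2
Ȟ^0 = (4 − 3) − 0 = 1, so Ȟ^0 ≅ Z
Ȟ^1 = (5 − 2) − 3 = 0, so Ȟ^1 ≅ 0
Ȟ^2 = (2 − 0) − 2 = 0, so Ȟ^2 ≅ 0


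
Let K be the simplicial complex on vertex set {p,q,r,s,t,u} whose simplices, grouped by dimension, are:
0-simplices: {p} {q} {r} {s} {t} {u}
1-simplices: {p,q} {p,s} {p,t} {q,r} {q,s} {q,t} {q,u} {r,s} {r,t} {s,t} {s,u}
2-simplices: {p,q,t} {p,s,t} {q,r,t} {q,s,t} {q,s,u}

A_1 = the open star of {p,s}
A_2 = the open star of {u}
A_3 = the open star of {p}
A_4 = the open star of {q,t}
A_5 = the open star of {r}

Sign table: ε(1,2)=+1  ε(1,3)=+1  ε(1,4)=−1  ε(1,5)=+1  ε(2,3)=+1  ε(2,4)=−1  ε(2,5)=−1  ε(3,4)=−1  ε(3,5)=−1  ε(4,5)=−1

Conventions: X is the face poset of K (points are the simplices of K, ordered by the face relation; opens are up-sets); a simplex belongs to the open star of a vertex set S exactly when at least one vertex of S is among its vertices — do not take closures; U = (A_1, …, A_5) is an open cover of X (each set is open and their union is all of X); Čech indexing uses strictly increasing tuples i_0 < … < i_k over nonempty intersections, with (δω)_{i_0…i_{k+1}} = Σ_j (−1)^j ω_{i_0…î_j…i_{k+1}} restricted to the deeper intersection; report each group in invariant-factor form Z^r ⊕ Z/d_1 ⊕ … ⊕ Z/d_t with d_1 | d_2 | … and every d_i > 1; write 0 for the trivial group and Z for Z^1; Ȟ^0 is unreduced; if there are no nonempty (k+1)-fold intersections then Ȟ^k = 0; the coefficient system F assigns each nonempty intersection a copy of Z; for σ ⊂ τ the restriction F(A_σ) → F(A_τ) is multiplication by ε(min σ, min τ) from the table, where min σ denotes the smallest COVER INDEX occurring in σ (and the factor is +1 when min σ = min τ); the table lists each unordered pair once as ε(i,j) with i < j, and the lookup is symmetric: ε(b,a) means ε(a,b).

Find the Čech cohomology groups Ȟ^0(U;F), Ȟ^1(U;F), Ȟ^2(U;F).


Ȟ^0 ≅ Z, Ȟ^1 ≅ Z and Ȟ^2 ≅ 0

nerve simplices:
  A1={{p},{s},{p,q},{p,s},{p,t},{q,s},{r,s},{s,t},{s,u},{p,q,t},{p,s,t},{q,s,t},{q,s,u}} A2={{u},{q,u},{s,u},{q,s,u}} A3={{p},{p,q},{p,s},{p,t},{p,q,t},{p,s,t}} A4={{q},{t},{p,q},{p,t},{q,r},{q,s},{q,t},{q,u},{r,t},{s,t},{p,q,t},{p,s,t},{q,r,t},{q,s,t},{q,s,u}} A5={{r},{q,r},{r,s},{r,t},{q,r,t}}
  A12={{s,u},{q,s,u}} A13={{p},{p,q},{p,s},{p,t},{p,q,t},{p,s,t}} A14={{p,q},{p,t},{q,s},{s,t},{p,q,t},{p,s,t},{q,s,t},{q,s,u}} A15={{r,s}} A24={{q,u},{q,s,u}} A34={{p,q},{p,t},{p,q,t},{p,s,t}} A45={{q,r},{r,t},{q,r,t}}
  A124={{q,s,u}} A134={{p,q},{p,t},{p,q,t},{p,s,t}}
C dims 5,7,2; δ0: rk 4, SNF 1^4; δ1: rk 2, SNF 1^2
degree 0: 5−4−0 = 1 → Ȟ^0 ≅ Z
degree 1: 7−2−4 = 1 → Ȟ^1 ≅ Z
degree 2: 2−0−2 = 0 → Ȟ^2 ≅ 0


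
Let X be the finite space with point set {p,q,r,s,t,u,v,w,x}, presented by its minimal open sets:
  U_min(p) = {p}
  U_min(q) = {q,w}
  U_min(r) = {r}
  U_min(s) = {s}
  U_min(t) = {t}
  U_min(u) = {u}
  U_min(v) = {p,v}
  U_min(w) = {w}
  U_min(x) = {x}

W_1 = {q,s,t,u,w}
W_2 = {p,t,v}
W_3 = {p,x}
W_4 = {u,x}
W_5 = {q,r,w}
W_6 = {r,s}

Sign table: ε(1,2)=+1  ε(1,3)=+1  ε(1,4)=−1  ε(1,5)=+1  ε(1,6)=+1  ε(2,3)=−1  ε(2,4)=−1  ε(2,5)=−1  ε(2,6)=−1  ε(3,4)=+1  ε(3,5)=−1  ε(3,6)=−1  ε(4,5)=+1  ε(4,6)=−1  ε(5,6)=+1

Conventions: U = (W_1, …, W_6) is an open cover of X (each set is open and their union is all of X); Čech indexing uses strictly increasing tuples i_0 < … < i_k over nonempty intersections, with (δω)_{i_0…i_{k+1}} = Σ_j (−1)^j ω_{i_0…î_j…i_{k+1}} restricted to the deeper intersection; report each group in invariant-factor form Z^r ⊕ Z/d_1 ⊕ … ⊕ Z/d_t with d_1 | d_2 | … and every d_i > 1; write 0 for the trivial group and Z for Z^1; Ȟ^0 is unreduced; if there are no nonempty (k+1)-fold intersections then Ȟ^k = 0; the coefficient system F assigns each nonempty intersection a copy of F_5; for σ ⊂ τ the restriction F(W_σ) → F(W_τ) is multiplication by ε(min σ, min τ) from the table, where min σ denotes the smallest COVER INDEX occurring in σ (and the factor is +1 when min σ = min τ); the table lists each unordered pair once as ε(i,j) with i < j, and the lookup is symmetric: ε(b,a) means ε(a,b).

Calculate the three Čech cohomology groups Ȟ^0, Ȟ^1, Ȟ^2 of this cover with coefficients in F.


Ȟ^0 = Z/5, Ȟ^1 = Z/5 ⊕ Z/5, Ȟ^2 = 0

nerve of the cover:
  W12={t} W14={u} W15={q,w} W16={s} W23={p} W34={x} W56={r}
C dims 6,7; δ0: rk_F5 5
Ȟ^0 = (6 − 5) − 0 = 1, so Ȟ^0 ≅ Z/5
Ȟ^1 = (7 − 0) − 5 = 2, so Ȟ^1 ≅ Z/5 ⊕ Z/5
Ȟ^2 = (0 − 0) − 0 = 0, so Ȟ^2 ≅ 0


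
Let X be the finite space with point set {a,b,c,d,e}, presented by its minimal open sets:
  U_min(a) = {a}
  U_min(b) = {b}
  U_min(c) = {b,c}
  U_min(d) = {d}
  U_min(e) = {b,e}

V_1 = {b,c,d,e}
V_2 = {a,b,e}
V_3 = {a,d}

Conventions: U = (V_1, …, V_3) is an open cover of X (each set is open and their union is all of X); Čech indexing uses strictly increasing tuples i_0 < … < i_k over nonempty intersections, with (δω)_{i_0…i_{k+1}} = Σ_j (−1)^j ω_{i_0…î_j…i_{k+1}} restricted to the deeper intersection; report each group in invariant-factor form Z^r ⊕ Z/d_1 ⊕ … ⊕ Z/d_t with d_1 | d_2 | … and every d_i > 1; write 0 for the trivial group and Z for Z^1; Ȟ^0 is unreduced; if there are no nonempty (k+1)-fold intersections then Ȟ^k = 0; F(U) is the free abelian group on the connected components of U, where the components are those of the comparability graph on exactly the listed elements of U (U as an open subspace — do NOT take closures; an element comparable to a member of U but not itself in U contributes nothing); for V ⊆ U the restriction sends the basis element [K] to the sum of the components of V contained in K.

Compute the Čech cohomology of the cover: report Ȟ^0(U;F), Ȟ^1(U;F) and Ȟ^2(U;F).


cover nerve:
  V12={b,e} V13={d} V23={a}
components per intersection:
  V1: {b,c,e} {d}
  V2: {a} {b,e}
  V3: {a} {d}
  V12: {b,e}
  V13: {d}
  V23: {a}
C dims 6,3; δ0: rk 3, SNF 1^3
Ȟ^0: (6−3)−0=3 ⇒ Z^3
Ȟ^1: (3−0)−3=0 ⇒ 0
Ȟ^2: (0−0)−0=0 ⇒ 0

Ȟ^0 = Z^3; Ȟ^1 = 0; Ȟ^2 = 0


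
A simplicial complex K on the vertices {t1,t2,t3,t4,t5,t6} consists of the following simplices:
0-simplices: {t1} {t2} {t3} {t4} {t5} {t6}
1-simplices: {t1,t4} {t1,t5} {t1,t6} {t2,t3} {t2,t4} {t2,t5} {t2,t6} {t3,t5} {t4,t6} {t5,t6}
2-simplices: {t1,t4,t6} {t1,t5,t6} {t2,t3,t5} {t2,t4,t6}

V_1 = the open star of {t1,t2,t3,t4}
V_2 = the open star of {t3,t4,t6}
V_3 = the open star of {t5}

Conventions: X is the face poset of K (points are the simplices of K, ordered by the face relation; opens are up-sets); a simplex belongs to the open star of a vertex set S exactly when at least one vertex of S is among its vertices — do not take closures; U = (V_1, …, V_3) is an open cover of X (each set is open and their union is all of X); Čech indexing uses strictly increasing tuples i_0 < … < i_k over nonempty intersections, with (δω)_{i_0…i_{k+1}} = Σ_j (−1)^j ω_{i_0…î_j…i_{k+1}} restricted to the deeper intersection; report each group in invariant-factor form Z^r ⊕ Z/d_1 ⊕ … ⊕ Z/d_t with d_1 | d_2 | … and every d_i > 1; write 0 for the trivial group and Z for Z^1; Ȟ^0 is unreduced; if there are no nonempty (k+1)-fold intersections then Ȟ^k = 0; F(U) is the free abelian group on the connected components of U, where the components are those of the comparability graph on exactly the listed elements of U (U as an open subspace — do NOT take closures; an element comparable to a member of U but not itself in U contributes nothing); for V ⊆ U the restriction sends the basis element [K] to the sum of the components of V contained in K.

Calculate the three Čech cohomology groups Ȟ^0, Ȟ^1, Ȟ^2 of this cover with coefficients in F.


nerve of the cover:
  V1={{t1},{t2},{t3},{t4},{t1,t4},{t1,t5},{t1,t6},{t2,t3},{t2,t4},{t2,t5},{t2,t6},{t3,t5},{t4,t6},{t1,t4,t6},{t1,t5,t6},{t2,t3,t5},{t2,t4,t6}} V2={{t3},{t4},{t6},{t1,t4},{t1,t6},{t2,t3},{t2,t4},{t2,t6},{t3,t5},{t4,t6},{t5,t6},{t1,t4,t6},{t1,t5,t6},{t2,t3,t5},{t2,t4,t6}} V3={{t5},{t1,t5},{t2,t5},{t3,t5},{t5,t6},{t1,t5,t6},{t2,t3,t5}}
  V12={{t3},{t4},{t1,t4},{t1,t6},{t2,t3},{t2,t4},{t2,t6},{t3,t5},{t4,t6},{t1,t4,t6},{t1,t5,t6},{t2,t3,t5},{t2,t4,t6}} V13={{t1,t5},{t2,t5},{t3,t5},{t1,t5,t6},{t2,t3,t5}} V23={{t3,t5},{t5,t6},{t1,t5,t6},{t2,t3,t5}}
  V123={{t3,t5},{t1,t5,t6},{t2,t3,t5}}
components per intersection:
  V1: {{t1},{t2},{t3},{t4},{t1,t4},{t1,t5},{t1,t6},{t2,t3},{t2,t4},{t2,t5},{t2,t6},{t3,t5},{t4,t6},{t1,t4,t6},{t1,t5,t6},{t2,t3,t5},{t2,t4,t6}}
  V2: {{t3},{t2,t3},{t3,t5},{t2,t3,t5}} {{t4},{t6},{t1,t4},{t1,t6},{t2,t4},{t2,t6},{t4,t6},{t5,t6},{t1,t4,t6},{t1,t5,t6},{t2,t4,t6}}
  V3: {{t5},{t1,t5},{t2,t5},{t3,t5},{t5,t6},{t1,t5,t6},{t2,t3,t5}}
  V12: {{t3},{t2,t3},{t3,t5},{t2,t3,t5}} {{t4},{t1,t4},{t1,t6},{t2,t4},{t2,t6},{t4,t6},{t1,t4,t6},{t1,t5,t6},{t2,t4,t6}}
  V13: {{t1,t5},{t1,t5,t6}} {{t2,t5},{t3,t5},{t2,t3,t5}}
  V23: {{t3,t5},{t2,t3,t5}} {{t5,t6},{t1,t5,t6}}
  V123: {{t3,t5},{t2,t3,t5}} {{t1,t5,t6}}
C dims 4,6,2; δ0: rk 3, SNF 1^3; δ1: rk 2, SNF 1^2
Ȟ^0 = (4 − 3) − 0 = 1, so Ȟ^0 ≅ Z
Ȟ^1 = (6 − 2) − 3 = 1, so Ȟ^1 ≅ Z
Ȟ^2 = (2 − 0) − 2 = 0, so Ȟ^2 ≅ 0

Ȟ^0 ≅ Z; Ȟ^1 ≅ Z; Ȟ^2 ≅ 0


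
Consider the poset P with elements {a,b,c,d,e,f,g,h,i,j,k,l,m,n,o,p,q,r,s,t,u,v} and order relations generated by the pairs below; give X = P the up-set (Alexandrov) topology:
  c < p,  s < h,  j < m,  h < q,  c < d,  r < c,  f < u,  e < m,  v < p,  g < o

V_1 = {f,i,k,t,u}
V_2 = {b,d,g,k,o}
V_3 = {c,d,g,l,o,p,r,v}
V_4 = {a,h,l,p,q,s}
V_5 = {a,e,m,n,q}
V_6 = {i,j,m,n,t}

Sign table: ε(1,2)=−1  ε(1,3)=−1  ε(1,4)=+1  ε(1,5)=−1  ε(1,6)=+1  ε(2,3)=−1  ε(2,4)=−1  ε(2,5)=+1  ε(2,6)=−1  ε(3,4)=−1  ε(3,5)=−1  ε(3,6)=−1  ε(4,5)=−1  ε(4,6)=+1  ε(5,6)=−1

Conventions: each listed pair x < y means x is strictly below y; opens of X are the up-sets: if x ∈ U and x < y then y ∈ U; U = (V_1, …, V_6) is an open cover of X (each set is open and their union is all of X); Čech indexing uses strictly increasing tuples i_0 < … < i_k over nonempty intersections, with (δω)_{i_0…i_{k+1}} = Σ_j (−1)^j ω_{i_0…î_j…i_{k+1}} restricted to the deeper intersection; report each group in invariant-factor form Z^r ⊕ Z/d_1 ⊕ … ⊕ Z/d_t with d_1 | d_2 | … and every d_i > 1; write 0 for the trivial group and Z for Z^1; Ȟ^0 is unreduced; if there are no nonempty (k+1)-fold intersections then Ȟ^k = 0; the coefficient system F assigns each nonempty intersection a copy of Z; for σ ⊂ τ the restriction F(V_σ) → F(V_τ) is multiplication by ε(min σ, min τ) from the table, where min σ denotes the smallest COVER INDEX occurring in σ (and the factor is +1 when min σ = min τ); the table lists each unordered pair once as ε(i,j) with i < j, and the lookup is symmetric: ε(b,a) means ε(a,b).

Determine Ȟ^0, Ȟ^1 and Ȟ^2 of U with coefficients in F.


cover nerve:
  V12={k} V16={i,t} V23={d,g,o} V34={l,p} V45={a,q} V56={m,n}
C dims 6,6; δ0: rk 6, SNF 1^5·2
Ȟ^0: (6−6)−0=0 ⇒ 0
Ȟ^1: (6−0)−6=0 plus torsion [2] ⇒ Z/2
Ȟ^2: (0−0)−0=0 ⇒ 0

Ȟ^0 ≅ 0, Ȟ^1 ≅ Z/2, Ȟ^2 ≅ 0


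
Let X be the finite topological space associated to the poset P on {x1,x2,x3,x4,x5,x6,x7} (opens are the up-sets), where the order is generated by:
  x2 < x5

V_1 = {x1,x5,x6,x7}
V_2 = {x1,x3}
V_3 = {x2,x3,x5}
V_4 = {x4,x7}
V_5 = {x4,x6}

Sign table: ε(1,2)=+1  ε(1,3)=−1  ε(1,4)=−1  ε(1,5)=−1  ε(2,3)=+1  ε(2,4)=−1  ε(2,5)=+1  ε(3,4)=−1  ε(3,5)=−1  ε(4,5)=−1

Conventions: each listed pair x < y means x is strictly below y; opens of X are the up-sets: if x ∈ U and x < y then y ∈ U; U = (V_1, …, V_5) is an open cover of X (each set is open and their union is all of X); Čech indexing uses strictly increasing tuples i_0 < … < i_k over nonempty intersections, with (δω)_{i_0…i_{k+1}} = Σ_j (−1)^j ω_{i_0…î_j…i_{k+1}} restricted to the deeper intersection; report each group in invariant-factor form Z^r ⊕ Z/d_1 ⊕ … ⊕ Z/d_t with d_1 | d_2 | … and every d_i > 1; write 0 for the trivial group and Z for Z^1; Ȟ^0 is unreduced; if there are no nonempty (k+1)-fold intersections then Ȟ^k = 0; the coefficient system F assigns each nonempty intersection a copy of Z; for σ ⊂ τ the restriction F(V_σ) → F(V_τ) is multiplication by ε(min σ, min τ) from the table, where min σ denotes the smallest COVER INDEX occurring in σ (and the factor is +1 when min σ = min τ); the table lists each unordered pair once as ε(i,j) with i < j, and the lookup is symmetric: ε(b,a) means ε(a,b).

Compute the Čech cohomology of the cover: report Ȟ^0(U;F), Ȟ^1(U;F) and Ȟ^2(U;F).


intersection data:
  V12={x1} V13={x5} V14={x7} V15={x6} V23={x3} V45={x4}
C dims 5,6; δ0: rk 5, SNF 1^4·2
Ȟ^0 = (5 − 5) − 0 = 0, so Ȟ^0 ≅ 0
Ȟ^1 = (6 − 0) − 5 = 1 plus torsion [2], so Ȟ^1 ≅ Z ⊕ Z/2
Ȟ^2 = (0 − 0) − 0 = 0, so Ȟ^2 ≅ 0

Ȟ^0 ≅ 0, Ȟ^1 ≅ Z ⊕ Z/2, Ȟ^2 ≅ 0


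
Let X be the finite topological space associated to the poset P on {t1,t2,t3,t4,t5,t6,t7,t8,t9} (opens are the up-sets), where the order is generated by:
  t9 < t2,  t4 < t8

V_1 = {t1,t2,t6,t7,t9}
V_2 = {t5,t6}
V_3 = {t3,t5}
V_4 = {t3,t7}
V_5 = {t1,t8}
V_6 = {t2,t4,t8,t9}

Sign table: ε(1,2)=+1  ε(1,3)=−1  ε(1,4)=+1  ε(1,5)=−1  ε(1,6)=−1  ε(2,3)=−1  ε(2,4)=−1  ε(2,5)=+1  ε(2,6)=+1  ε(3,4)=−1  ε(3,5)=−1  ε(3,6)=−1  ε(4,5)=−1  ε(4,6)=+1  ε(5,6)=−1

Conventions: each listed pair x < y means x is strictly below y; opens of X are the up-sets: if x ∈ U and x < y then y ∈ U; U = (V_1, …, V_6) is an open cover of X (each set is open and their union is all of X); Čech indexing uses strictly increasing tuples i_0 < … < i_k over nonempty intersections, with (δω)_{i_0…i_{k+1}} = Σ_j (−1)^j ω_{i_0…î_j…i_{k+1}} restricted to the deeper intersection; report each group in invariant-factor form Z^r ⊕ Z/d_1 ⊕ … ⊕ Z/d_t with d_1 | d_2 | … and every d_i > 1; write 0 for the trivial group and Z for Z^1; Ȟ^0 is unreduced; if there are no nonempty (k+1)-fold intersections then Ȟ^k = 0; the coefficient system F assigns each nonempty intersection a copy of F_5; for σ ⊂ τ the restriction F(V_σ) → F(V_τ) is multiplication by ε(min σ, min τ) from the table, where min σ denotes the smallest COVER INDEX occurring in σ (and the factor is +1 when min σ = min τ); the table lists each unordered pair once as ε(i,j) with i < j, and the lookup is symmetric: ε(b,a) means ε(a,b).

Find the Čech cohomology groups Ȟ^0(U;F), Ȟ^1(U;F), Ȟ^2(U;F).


nonempty intersections:
  V12={t6} V14={t7} V15={t1} V16={t2,t9} V23={t5} V34={t3} V56={t8}
C dims 6,7; δ0: rk_F5 6
Ȟ^0: (6−6)−0=0 ⇒ 0
Ȟ^1: (7−0)−6=1 ⇒ Z/5
Ȟ^2: (0−0)−0=0 ⇒ 0

Ȟ^0(U;F) ≅ 0, Ȟ^1(U;F) ≅ Z/5 and Ȟ^2(U;F) ≅ 0


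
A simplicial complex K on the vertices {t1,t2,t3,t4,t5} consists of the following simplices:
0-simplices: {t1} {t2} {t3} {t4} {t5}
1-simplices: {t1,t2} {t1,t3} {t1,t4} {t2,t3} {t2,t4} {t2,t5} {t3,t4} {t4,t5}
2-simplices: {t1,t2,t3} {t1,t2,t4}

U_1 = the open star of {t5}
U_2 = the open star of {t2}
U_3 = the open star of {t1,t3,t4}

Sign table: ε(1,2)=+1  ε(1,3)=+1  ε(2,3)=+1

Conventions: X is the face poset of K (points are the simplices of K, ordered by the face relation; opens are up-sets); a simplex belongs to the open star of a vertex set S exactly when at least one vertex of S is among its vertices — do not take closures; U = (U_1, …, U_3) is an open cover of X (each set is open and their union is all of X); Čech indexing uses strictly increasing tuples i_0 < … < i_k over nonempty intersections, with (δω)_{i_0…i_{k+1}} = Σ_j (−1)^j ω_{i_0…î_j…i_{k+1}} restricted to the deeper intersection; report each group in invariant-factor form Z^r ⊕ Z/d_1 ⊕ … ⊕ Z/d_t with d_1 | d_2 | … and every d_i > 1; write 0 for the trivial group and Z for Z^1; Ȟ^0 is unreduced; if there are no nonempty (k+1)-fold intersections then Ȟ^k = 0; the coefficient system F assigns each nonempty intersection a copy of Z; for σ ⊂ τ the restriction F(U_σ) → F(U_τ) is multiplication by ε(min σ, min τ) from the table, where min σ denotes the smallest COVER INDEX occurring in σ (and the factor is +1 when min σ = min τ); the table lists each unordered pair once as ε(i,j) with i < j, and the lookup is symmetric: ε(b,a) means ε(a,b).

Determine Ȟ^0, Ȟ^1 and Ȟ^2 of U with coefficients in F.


Ȟ^0(U;F) ≅ Z,  Ȟ^1(U;F) ≅ Z,  Ȟ^2(U;F) ≅ 0

nerve of the cover:
  U1={{t5},{t2,t5},{t4,t5}} U2={{t2},{t1,t2},{t2,t3},{t2,t4},{t2,t5},{t1,t2,t3},{t1,t2,t4}} U3={{t1},{t3},{t4},{t1,t2},{t1,t3},{t1,t4},{t2,t3},{t2,t4},{t3,t4},{t4,t5},{t1,t2,t3},{t1,t2,t4}}
  U12={{t2,t5}} U13={{t4,t5}} U23={{t1,t2},{t2,t3},{t2,t4},{t1,t2,t3},{t1,t2,t4}}
C dims 3,3; δ0: rk 2, SNF 1^2
Ȟ^0 = (3 − 2) − 0 = 1, so Ȟ^0 ≅ Z
Ȟ^1 = (3 − 0) − 2 = 1, so Ȟ^1 ≅ Z
Ȟ^2 = (0 − 0) − 0 = 0, so Ȟ^2 ≅ 0


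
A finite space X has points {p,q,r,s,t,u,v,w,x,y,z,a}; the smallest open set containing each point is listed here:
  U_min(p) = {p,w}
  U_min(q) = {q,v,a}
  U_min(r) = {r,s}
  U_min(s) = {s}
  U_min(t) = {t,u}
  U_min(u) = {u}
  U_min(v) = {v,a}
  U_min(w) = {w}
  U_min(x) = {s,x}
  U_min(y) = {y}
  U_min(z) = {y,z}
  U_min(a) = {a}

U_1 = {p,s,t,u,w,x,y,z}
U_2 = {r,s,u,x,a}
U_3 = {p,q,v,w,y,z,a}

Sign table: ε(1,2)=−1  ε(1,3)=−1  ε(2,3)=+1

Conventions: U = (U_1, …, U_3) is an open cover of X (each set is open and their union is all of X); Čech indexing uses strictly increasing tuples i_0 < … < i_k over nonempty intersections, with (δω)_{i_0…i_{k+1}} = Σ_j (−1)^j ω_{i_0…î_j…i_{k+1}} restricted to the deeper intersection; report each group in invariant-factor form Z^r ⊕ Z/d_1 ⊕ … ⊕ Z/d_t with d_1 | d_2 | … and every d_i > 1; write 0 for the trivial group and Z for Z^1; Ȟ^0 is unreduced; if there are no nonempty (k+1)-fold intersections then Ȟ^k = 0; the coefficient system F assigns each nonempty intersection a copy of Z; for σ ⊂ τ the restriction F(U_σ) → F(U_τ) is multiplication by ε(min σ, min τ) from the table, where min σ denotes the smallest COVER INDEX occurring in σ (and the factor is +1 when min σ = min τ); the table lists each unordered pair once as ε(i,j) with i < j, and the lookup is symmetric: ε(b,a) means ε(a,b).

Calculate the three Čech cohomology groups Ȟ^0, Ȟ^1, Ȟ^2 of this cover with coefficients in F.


Ȟ^0 = Z,  Ȟ^1 = Z,  Ȟ^2 = 0

nerve of the cover:
  U12={s,u,x} U13={p,w,y,z} U23={a}
C dims 3,3; δ0: rk 2, SNF 1^2
Ȟ^0 = (3 − 2) − 0 = 1, so Ȟ^0 ≅ Z
Ȟ^1 = (3 − 0) − 2 = 1, so Ȟ^1 ≅ Z
Ȟ^2 = (0 − 0) − 0 = 0, so Ȟ^2 ≅ 0


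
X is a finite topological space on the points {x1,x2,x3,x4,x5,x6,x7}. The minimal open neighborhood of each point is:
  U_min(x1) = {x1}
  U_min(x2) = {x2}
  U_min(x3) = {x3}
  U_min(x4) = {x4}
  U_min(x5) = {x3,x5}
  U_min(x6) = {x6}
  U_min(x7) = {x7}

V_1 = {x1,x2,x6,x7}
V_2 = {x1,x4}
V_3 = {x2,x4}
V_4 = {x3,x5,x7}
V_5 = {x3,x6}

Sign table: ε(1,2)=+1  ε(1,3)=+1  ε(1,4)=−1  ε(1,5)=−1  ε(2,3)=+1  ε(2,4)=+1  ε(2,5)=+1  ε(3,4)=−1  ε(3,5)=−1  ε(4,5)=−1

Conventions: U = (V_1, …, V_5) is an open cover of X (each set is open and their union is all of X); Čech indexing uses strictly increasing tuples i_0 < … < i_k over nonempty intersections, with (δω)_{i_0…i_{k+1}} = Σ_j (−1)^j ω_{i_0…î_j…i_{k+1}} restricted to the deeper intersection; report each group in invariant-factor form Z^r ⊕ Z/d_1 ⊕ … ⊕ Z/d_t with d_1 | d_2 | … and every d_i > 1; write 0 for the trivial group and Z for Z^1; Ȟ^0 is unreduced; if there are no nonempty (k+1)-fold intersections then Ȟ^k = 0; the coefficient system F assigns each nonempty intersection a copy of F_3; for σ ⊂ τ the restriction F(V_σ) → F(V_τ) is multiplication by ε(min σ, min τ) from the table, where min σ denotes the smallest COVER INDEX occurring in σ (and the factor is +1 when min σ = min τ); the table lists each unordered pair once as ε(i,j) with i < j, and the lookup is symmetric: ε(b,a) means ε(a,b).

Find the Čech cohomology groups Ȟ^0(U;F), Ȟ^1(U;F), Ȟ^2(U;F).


intersection data:
  V12={x1} V13={x2} V14={x7} V15={x6} V23={x4} V45={x3}
C dims 5,6; δ0: rk_F3 5
Ȟ^0 = (5 − 5) − 0 = 0, so Ȟ^0 ≅ 0
Ȟ^1 = (6 − 0) − 5 = 1, so Ȟ^1 ≅ Z/3
Ȟ^2 = (0 − 0) − 0 = 0, so Ȟ^2 ≅ 0

Ȟ^0(U;F) ≅ 0,  Ȟ^1(U;F) ≅ Z/3,  Ȟ^2(U;F) ≅ 0
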